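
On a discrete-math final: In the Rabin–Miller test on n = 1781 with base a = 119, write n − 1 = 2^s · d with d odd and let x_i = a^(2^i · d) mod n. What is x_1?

n − 1 = 1780 = 2^2 · 445, so s = 2 and d = 445.
x_0 = 119^445 mod 1781 = 470.
x_1 = 470^2 mod 1781 = 56.

56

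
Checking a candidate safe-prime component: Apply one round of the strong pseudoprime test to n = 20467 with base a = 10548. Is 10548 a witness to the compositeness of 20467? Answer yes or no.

n − 1 = 20466 = 2^1 · 10233, so s = 1 and d = 10233.
x_0 = 10548^10233 mod 20467 = 5793.
x_0 ∉ {1, 20466} and s = 1, so 10548 is a Miller–Rabin witness and 20467 is composite.

yes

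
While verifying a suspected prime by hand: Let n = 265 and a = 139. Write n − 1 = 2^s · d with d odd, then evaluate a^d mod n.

n − 1 = 264 = 2^3 · 33, so s = 3 and d = 33.
By repeated squaring, 139^33 ≡ 74 (mod 265).

74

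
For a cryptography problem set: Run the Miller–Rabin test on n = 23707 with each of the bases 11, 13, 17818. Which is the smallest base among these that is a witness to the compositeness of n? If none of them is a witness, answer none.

n − 1 = 23706 = 2^1 · 11853, so s = 1 and d = 11853.
Base 11: x_0 = 11^11853 mod 23707 = 17337. x_0 ∉ {1, 23706} and s = 1, so 11 is a Miller–Rabin witness and 23707 is composite.
Base 13: x_0 = 13^11853 mod 23707 = 2197. x_0 ∉ {1, 23706} and s = 1, so 13 is a Miller–Rabin witness and 23707 is composite.
Base 17818: x_0 = 17818^11853 mod 23707 = 4983. x_0 ∉ {1, 23706} and s = 1, so 17818 is a Miller–Rabin witness and 23707 is composite.
The smallest witness among the given bases is 11.

11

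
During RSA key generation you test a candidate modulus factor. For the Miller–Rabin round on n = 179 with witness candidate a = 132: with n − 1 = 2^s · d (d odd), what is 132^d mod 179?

178

n − 1 = 178 = 2^1 · 89, so s = 1 and d = 89.
Repeated squaring mod 179: 132^1 ≡ 132, 132^2 ≡ 61, 132^4 ≡ 141, 132^8 ≡ 12, 132^16 ≡ 144, 132^32 ≡ 151, 132^64 ≡ 68.
89 = 64 + 16 + 8 + 1, so 132^89 ≡ 68·144·12·132 ≡ 178 (mod 179).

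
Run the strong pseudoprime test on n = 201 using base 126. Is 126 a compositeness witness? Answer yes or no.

n − 1 = 200 = 2^3 · 25, so s = 3 and d = 25.
x_0 = 126^25 mod 201 = 24.
x_0 is neither 1 nor 200, so continue squaring.
x_1 = 24^2 mod 201 = 174.
x_2 = 174^2 mod 201 = 126.
Reached i = s−1 = 2 without hitting −1: 126 is a Miller–Rabin witness and 201 is composite.

yes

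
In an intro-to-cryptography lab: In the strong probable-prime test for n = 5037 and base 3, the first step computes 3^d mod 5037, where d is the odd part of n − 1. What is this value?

1071

n − 1 = 5036 = 2^2 · 1259, so s = 2 and d = 1259.
3^1259 mod 5037 = 1071.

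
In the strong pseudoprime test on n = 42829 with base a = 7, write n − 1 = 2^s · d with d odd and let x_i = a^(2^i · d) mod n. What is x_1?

42828

n − 1 = 42828 = 2^2 · 10707, so s = 2 and d = 10707.
By repeated squaring, 7^10707 ≡ 1908 (mod 42829).
x_0 = 1908.
x_1 = 1908^2 mod 42829 = 42828.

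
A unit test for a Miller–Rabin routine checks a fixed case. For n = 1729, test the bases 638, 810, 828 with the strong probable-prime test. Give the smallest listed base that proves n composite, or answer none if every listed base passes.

none

n − 1 = 1728 = 2^6 · 27, so s = 6 and d = 27.
Base 638: x_0 = 638^27 mod 1729 = 1. x_0 = 1, so 638 is not a witness.
Base 810: x_0 = 810^27 mod 1729 = 1728. x_0 = 1728 ≡ −1, so 810 is not a witness.
Base 828: x_0 = 828^27 mod 1729 = 1. x_0 = 1, so 828 is not a witness.
No listed base is a witness for 1729.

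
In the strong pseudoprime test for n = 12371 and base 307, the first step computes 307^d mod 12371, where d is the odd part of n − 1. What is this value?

11650

n − 1 = 12370 = 2^1 · 6185, so s = 1 and d = 6185.
307^6185 mod 12371 = 11650.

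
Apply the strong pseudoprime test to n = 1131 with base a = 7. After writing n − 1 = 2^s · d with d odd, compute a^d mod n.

1060

n − 1 = 1130 = 2^1 · 565, so s = 1 and d = 565.
7^565 mod 1131 = 1060.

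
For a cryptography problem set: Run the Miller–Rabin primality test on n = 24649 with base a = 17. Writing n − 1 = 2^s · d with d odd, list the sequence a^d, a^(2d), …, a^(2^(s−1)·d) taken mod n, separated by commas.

8008, 16015, 7380

n − 1 = 24648 = 2^3 · 3081, so s = 3 and d = 3081.
x_0 = 17^3081 mod 24649 = 8008.
x_1 = 8008^2 mod 24649 = 16015.
x_2 = 16015^2 mod 24649 = 7380.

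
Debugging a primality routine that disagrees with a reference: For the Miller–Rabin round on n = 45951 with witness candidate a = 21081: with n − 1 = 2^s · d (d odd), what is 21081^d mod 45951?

11136

n − 1 = 45950 = 2^1 · 22975, so s = 1 and d = 22975.
Repeated squaring mod 45951: 21081^1 ≡ 21081, 21081^2 ≡ 16440, 21081^4 ≡ 35769, 21081^8 ≡ 7668, 21081^16 ≡ 26895, 21081^32 ≡ 26334, 21081^64 ≡ 33015, 21081^128 ≡ 32505, 21081^256 ≡ 23682, 21081^512 ≡ 5169, 21081^1024 ≡ 21030, 21081^2048 ≡ 28476, 21081^4096 ≡ 31230, 21081^8192 ≡ 2925, 21081^16384 ≡ 8739.
22975 = 16384 + 4096 + 2048 + 256 + 128 + 32 + 16 + 8 + 4 + 2 + 1, so 21081^22975 ≡ 8739·31230·28476·23682·32505·26334·26895·7668·35769·16440·21081 ≡ 11136 (mod 45951).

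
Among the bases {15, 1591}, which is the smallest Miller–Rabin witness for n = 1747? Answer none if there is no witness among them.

n − 1 = 1746 = 2^1 · 873, so s = 1 and d = 873.
Base 15: x_0 = 15^873 mod 1747 = 1. x_0 = 1, so 15 is not a witness.
Base 1591: x_0 = 1591^873 mod 1747 = 1746. x_0 = 1746 ≡ −1, so 1591 is not a witness.
No listed base is a witness for 1747.

none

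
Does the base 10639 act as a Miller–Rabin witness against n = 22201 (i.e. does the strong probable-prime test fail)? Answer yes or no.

n − 1 = 22200 = 2^3 · 2775, so s = 3 and d = 2775.
x_0 = 10639^2775 mod 22201 = 9878.
x_0 is neither 1 nor 22200, so continue squaring.
x_1 = 9878^2 mod 22201 = 1489.
x_2 = 1489^2 mod 22201 = 19222.
Reached i = s−1 = 2 without hitting −1: 10639 is a Miller–Rabin witness and 22201 is composite.

yes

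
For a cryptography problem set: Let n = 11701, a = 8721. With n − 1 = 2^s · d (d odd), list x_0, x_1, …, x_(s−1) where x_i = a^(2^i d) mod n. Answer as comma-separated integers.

n − 1 = 11700 = 2^2 · 2925, so s = 2 and d = 2925.
x_0 = 8721^2925 mod 11701 = 446.
x_1 = 446^2 mod 11701 = 11700.

446, 11700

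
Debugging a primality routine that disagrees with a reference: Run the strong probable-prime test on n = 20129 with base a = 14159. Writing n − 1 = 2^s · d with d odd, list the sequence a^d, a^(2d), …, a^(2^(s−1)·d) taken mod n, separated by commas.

9633, 20128, 1, 1, 1

n − 1 = 20128 = 2^5 · 629, so s = 5 and d = 629.
x_0 = 14159^629 mod 20129 = 9633.
x_1 = 9633^2 mod 20129 = 20128.
x_2 = 20128^2 mod 20129 = 1.
x_3 = 1^2 mod 20129 = 1.
x_4 = 1^2 mod 20129 = 1.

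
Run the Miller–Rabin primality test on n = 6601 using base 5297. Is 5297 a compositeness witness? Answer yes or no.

n − 1 = 6600 = 2^3 · 825, so s = 3 and d = 825.
x_0 = 5297^825 mod 6601 = 3863.
x_0 is neither 1 nor 6600, so continue squaring.
x_1 = 3863^2 mod 6601 = 4509.
x_2 = 4509^2 mod 6601 = 1.
x_2 = 1 but x_1 ≠ ±1, a nontrivial square root of 1 — 5297 is a witness and 6601 is composite.

yes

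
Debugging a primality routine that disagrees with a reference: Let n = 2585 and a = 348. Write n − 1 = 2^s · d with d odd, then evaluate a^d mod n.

442

n − 1 = 2584 = 2^3 · 323, so s = 3 and d = 323.
348^323 mod 2585 = 442.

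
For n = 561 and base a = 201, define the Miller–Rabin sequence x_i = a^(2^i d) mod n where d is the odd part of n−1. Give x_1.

n − 1 = 560 = 2^4 · 35, so s = 4 and d = 35.
Repeated squaring mod 561: 201^1 ≡ 201, 201^2 ≡ 9, 201^4 ≡ 81, 201^8 ≡ 390, 201^16 ≡ 69, 201^32 ≡ 273.
35 = 32 + 2 + 1, so 201^35 ≡ 273·9·201 ≡ 177 (mod 561).
x_0 = 177.
x_1 = 177^2 mod 561 = 474.

474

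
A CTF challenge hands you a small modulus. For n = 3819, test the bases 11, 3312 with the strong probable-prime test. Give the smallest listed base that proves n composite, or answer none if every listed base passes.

11

n − 1 = 3818 = 2^1 · 1909, so s = 1 and d = 1909.
Base 11: x_0 = 11^1909 mod 3819 = 2006. x_0 ∉ {1, 3818} and s = 1, so 11 is a Miller–Rabin witness and 3819 is composite.
Base 3312: x_0 = 3312^1909 mod 3819 = 3312. x_0 ∉ {1, 3818} and s = 1, so 3312 is a Miller–Rabin witness and 3819 is composite.
The smallest witness among the given bases is 11.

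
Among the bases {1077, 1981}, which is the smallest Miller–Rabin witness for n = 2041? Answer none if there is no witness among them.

n − 1 = 2040 = 2^3 · 255, so s = 3 and d = 255.
Base 1077: x_0 = 1077^255 mod 2041 = 499. x_0 is neither 1 nor 2040, so continue squaring. x_1 = 499^2 mod 2041 = 2040. x_1 ≡ −1, so 1077 is not a witness.
Base 1981: x_0 = 1981^255 mod 2041 = 983. x_0 is neither 1 nor 2040, so continue squaring. x_1 = 983^2 mod 2041 = 896. x_2 = 896^2 mod 2041 = 703. Reached i = s−1 = 2 without hitting −1: 1981 is a Miller–Rabin witness and 2041 is composite.
The smallest witness among the given bases is 1981.

1981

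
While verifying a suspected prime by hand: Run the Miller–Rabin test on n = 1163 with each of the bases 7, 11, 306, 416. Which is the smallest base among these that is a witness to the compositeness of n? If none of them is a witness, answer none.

n − 1 = 1162 = 2^1 · 581, so s = 1 and d = 581.
Base 7: x_0 = 7^581 mod 1163 = 1162. x_0 = 1162 ≡ −1, so 7 is not a witness.
Base 11: x_0 = 11^581 mod 1163 = 1. x_0 = 1, so 11 is not a witness.
Base 306: x_0 = 306^581 mod 1163 = 1. x_0 = 1, so 306 is not a witness.
Base 416: x_0 = 416^581 mod 1163 = 1. x_0 = 1, so 416 is not a witness.
No listed base is a witness for 1163.

none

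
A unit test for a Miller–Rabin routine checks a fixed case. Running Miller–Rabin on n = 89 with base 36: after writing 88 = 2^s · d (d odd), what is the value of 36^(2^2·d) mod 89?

n − 1 = 88 = 2^3 · 11, so s = 3 and d = 11.
By repeated squaring, 36^11 ≡ 34 (mod 89).
x_0 = 34.
x_1 = 34^2 mod 89 = 88.
x_2 = 88^2 mod 89 = 1.

1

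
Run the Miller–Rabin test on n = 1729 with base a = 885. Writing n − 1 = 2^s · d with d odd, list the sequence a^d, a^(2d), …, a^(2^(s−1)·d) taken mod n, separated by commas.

n − 1 = 1728 = 2^6 · 27, so s = 6 and d = 27.
x_0 = 885^27 mod 1729 = 1483.
x_1 = 1483^2 mod 1729 = 1.
x_2 = 1^2 mod 1729 = 1.
x_3 = 1^2 mod 1729 = 1.
x_4 = 1^2 mod 1729 = 1.
x_5 = 1^2 mod 1729 = 1.

1483, 1, 1, 1, 1, 1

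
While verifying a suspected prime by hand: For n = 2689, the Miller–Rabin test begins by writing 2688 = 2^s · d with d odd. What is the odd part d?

Halving: 2688 → 1344 → 672 → 336 → 168 → 84 → 42 → 21; 21 is odd.
So 2688 = 2^7 · 21.

21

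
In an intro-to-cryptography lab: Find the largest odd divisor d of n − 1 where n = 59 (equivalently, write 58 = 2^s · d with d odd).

Halving: 58 → 29; 29 is odd.
So 58 = 2^1 · 29.

29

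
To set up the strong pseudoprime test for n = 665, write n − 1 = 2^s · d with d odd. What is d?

Halving: 664 → 332 → 166 → 83; 83 is odd.
So 664 = 2^3 · 83.

83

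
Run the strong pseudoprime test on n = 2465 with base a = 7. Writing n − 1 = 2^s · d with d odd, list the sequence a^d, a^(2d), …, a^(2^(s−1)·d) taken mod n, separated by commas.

2437, 784, 871, 1886, 1

n − 1 = 2464 = 2^5 · 77, so s = 5 and d = 77.
x_0 = 7^77 mod 2465 = 2437.
x_1 = 2437^2 mod 2465 = 784.
x_2 = 784^2 mod 2465 = 871.
x_3 = 871^2 mod 2465 = 1886.
x_4 = 1886^2 mod 2465 = 1.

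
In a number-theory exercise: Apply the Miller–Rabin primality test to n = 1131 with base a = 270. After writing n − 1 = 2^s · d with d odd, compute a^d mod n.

n − 1 = 1130 = 2^1 · 565, so s = 1 and d = 565.
270^565 mod 1131 = 933.

933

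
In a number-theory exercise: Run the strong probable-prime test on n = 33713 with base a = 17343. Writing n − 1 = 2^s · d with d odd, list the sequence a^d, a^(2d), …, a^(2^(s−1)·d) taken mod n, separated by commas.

7300, 23460, 6875, 33712

n − 1 = 33712 = 2^4 · 2107, so s = 4 and d = 2107.
x_0 = 17343^2107 mod 33713 = 7300.
x_1 = 7300^2 mod 33713 = 23460.
x_2 = 23460^2 mod 33713 = 6875.
x_3 = 6875^2 mod 33713 = 33712.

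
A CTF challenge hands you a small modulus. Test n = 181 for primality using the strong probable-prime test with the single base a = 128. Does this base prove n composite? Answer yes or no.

n − 1 = 180 = 2^2 · 45, so s = 2 and d = 45.
x_0 = 128^45 mod 181 = 19.
x_0 is neither 1 nor 180, so continue squaring.
x_1 = 19^2 mod 181 = 180.
x_1 ≡ −1, so 128 is not a witness.

no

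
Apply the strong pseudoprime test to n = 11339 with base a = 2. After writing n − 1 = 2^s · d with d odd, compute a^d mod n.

4248

n − 1 = 11338 = 2^1 · 5669, so s = 1 and d = 5669.
By repeated squaring, 2^5669 ≡ 4248 (mod 11339).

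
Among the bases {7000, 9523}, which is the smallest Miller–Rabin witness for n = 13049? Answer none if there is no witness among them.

n − 1 = 13048 = 2^3 · 1631, so s = 3 and d = 1631.
Base 7000: x_0 = 7000^1631 mod 13049 = 12073. x_0 is neither 1 nor 13048, so continue squaring. x_1 = 12073^2 mod 13049 = 13048. x_1 ≡ −1, so 7000 is not a witness.
Base 9523: x_0 = 9523^1631 mod 13049 = 976. x_0 is neither 1 nor 13048, so continue squaring. x_1 = 976^2 mod 13049 = 13048. x_1 ≡ −1, so 9523 is not a witness.
No listed base is a witness for 13049.

none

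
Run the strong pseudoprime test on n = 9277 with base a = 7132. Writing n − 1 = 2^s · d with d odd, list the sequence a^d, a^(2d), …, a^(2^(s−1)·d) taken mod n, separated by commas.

n − 1 = 9276 = 2^2 · 2319, so s = 2 and d = 2319.
x_0 = 7132^2319 mod 9277 = 9276.
x_1 = 9276^2 mod 9277 = 1.

9276, 1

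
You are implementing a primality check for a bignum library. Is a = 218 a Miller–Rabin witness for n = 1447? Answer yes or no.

no

n − 1 = 1446 = 2^1 · 723, so s = 1 and d = 723.
x_0 = 218^723 mod 1447 = 1446.
x_0 = 1446 ≡ −1, so 218 is not a witness.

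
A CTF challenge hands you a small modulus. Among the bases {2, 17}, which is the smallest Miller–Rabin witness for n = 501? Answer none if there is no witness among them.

2

n − 1 = 500 = 2^2 · 125, so s = 2 and d = 125.
Base 2: x_0 = 2^125 mod 501 = 488. x_0 is neither 1 nor 500, so continue squaring. x_1 = 488^2 mod 501 = 169. Reached i = s−1 = 1 without hitting −1: 2 is a Miller–Rabin witness and 501 is composite.
Base 17: x_0 = 17^125 mod 501 = 479. x_0 is neither 1 nor 500, so continue squaring. x_1 = 479^2 mod 501 = 484. Reached i = s−1 = 1 without hitting −1: 17 is a Miller–Rabin witness and 501 is composite.
The smallest witness among the given bases is 2.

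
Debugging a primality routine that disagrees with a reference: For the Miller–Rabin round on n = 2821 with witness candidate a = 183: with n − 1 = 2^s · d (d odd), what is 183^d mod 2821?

n − 1 = 2820 = 2^2 · 705, so s = 2 and d = 705.
183^705 mod 2821 = 1.

1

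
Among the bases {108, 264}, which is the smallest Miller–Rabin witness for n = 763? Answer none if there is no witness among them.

none

n − 1 = 762 = 2^1 · 381, so s = 1 and d = 381.
Base 108: x_0 = 108^381 mod 763 = 762. x_0 = 762 ≡ −1, so 108 is not a witness.
Base 264: x_0 = 264^381 mod 763 = 762. x_0 = 762 ≡ −1, so 264 is not a witness.
No listed base is a witness for 763.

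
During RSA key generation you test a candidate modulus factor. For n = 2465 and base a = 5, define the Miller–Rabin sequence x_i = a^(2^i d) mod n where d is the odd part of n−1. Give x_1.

1335

n − 1 = 2464 = 2^5 · 77, so s = 5 and d = 77.
x_0 = 5^77 mod 2465 = 2145.
x_1 = 2145^2 mod 2465 = 1335.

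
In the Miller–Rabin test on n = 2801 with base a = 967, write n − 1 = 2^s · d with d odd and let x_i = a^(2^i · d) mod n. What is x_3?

2800

n − 1 = 2800 = 2^4 · 175, so s = 4 and d = 175.
x_0 = 967^175 mod 2801 = 2620.
x_1 = 2620^2 mod 2801 = 1950.
x_2 = 1950^2 mod 2801 = 1543.
x_3 = 1543^2 mod 2801 = 2800.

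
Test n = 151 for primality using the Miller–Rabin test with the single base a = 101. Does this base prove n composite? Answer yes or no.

n − 1 = 150 = 2^1 · 75, so s = 1 and d = 75.
x_0 = 101^75 mod 151 = 150.
x_0 = 150 ≡ −1, so 101 is not a witness.

no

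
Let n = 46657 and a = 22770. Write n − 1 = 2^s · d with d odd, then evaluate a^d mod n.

41101

n − 1 = 46656 = 2^6 · 729, so s = 6 and d = 729.
Repeated squaring mod 46657: 22770^1 ≡ 22770, 22770^2 ≡ 20316, 22770^4 ≡ 12034, 22770^8 ≡ 40485, 22770^16 ≡ 21472, 22770^32 ≡ 28967, 22770^64 ≡ 7601, 22770^128 ≡ 13835, 22770^256 ≡ 20211, 22770^512 ≡ 2486.
729 = 512 + 128 + 64 + 16 + 8 + 1, so 22770^729 ≡ 2486·13835·7601·21472·40485·22770 ≡ 41101 (mod 46657).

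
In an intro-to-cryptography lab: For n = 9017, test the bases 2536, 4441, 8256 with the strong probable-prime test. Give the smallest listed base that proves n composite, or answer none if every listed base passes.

none

n − 1 = 9016 = 2^3 · 1127, so s = 3 and d = 1127.
Base 2536: x_0 = 2536^1127 mod 9017 = 9016. x_0 = 9016 ≡ −1, so 2536 is not a witness.
Base 4441: x_0 = 4441^1127 mod 9017 = 9016. x_0 = 9016 ≡ −1, so 4441 is not a witness.
Base 8256: x_0 = 8256^1127 mod 9017 = 1. x_0 = 1, so 8256 is not a witness.
No listed base is a witness for 9017.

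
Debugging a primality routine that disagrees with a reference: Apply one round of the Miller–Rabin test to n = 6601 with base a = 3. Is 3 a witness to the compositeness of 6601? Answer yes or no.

n − 1 = 6600 = 2^3 · 825, so s = 3 and d = 825.
x_0 = 3^825 mod 6601 = 3037.
x_0 is neither 1 nor 6600, so continue squaring.
x_1 = 3037^2 mod 6601 = 1772.
x_2 = 1772^2 mod 6601 = 4509.
Reached i = s−1 = 2 without hitting −1: 3 is a Miller–Rabin witness and 6601 is composite.

yes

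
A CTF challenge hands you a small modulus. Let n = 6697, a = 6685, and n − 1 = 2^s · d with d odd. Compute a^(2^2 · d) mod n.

n − 1 = 6696 = 2^3 · 837, so s = 3 and d = 837.
x_0 = 6685^837 mod 6697 = 2774.
x_1 = 2774^2 mod 6697 = 223.
x_2 = 223^2 mod 6697 = 2850.

2850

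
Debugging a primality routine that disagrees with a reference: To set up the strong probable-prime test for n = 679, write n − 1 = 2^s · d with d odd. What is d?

Halving: 678 → 339; 339 is odd.
So 678 = 2^1 · 339.

339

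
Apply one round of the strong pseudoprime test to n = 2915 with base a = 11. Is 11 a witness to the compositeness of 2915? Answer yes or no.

yes

n − 1 = 2914 = 2^1 · 1457, so s = 1 and d = 1457.
x_0 = 11^1457 mod 2915 = 11.
x_0 ∉ {1, 2914} and s = 1, so 11 is a Miller–Rabin witness and 2915 is composite.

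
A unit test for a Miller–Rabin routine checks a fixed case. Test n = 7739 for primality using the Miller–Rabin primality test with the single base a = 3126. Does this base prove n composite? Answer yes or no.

n − 1 = 7738 = 2^1 · 3869, so s = 1 and d = 3869.
By repeated squaring, 3126^3869 ≡ 4639 (mod 7739).
x_0 = 3126^3869 mod 7739 = 4639.
x_0 ∉ {1, 7738} and s = 1, so 3126 is a Miller–Rabin witness and 7739 is composite.

yes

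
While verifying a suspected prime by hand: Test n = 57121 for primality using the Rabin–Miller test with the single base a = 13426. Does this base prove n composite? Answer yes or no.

yes

n − 1 = 57120 = 2^5 · 1785, so s = 5 and d = 1785.
x_0 = 13426^1785 mod 57121 = 37044.
x_0 is neither 1 nor 57120, so continue squaring.
x_1 = 37044^2 mod 57121 = 40153.
x_2 = 40153^2 mod 57121 = 23184.
x_3 = 23184^2 mod 57121 = 46367.
x_4 = 46367^2 mod 57121 = 35612.
Reached i = s−1 = 4 without hitting −1: 13426 is a Miller–Rabin witness and 57121 is composite.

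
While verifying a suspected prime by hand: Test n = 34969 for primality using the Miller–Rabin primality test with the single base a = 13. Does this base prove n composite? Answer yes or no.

yes

n − 1 = 34968 = 2^3 · 4371, so s = 3 and d = 4371.
x_0 = 13^4371 mod 34969 = 25368.
x_0 is neither 1 nor 34968, so continue squaring.
x_1 = 25368^2 mod 34969 = 917.
x_2 = 917^2 mod 34969 = 1633.
Reached i = s−1 = 2 without hitting −1: 13 is a Miller–Rabin witness and 34969 is composite.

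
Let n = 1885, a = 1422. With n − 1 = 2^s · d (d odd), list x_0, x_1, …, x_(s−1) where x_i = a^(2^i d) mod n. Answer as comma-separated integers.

1828, 1364

n − 1 = 1884 = 2^2 · 471, so s = 2 and d = 471.
x_0 = 1422^471 mod 1885 = 1828.
x_1 = 1828^2 mod 1885 = 1364.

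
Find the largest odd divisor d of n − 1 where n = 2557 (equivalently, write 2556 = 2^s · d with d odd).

639

Halving: 2556 → 1278 → 639; 639 is odd.
So 2556 = 2^2 · 639.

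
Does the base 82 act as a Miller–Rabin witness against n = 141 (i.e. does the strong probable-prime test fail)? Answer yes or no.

yes

n − 1 = 140 = 2^2 · 35, so s = 2 and d = 35.
x_0 = 82^35 mod 141 = 70.
x_0 is neither 1 nor 140, so continue squaring.
x_1 = 70^2 mod 141 = 106.
Reached i = s−1 = 1 without hitting −1: 82 is a Miller–Rabin witness and 141 is composite.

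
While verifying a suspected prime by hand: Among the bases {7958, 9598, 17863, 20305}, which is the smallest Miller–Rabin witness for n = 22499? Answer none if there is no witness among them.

n − 1 = 22498 = 2^1 · 11249, so s = 1 and d = 11249.
Base 7958: x_0 = 7958^11249 mod 22499 = 8107. x_0 ∉ {1, 22498} and s = 1, so 7958 is a Miller–Rabin witness and 22499 is composite.
Base 9598: x_0 = 9598^11249 mod 22499 = 3489. x_0 ∉ {1, 22498} and s = 1, so 9598 is a Miller–Rabin witness and 22499 is composite.
Base 17863: x_0 = 17863^11249 mod 22499 = 17714. x_0 ∉ {1, 22498} and s = 1, so 17863 is a Miller–Rabin witness and 22499 is composite.
Base 20305: x_0 = 20305^11249 mod 22499 = 4362. x_0 ∉ {1, 22498} and s = 1, so 20305 is a Miller–Rabin witness and 22499 is composite.
The smallest witness among the given bases is 7958.

7958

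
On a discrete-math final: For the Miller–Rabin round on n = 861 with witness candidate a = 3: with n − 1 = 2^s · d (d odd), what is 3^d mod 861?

96

n − 1 = 860 = 2^2 · 215, so s = 2 and d = 215.
By repeated squaring, 3^215 ≡ 96 (mod 861).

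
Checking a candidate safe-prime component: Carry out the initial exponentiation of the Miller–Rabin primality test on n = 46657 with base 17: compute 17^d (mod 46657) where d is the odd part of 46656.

n − 1 = 46656 = 2^6 · 729, so s = 6 and d = 729.
17^729 mod 46657 = 31641.

31641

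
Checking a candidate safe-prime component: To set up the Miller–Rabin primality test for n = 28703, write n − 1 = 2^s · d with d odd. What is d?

Halving: 28702 → 14351; 14351 is odd.
So 28702 = 2^1 · 14351.

14351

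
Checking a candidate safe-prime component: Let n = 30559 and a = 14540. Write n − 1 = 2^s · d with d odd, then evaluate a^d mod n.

30558

n − 1 = 30558 = 2^1 · 15279, so s = 1 and d = 15279.
Repeated squaring mod 30559: 14540^1 ≡ 14540, 14540^2 ≡ 4438, 14540^4 ≡ 15848, 14540^8 ≡ 25242, 14540^16 ≡ 3414, 14540^32 ≡ 12417, 14540^64 ≡ 11734, 14540^128 ≡ 18461, 14540^256 ≡ 14553, 14540^512 ≡ 15939, 14540^1024 ≡ 14754, 14540^2048 ≡ 8759, 14540^4096 ≡ 16991, 14540^8192 ≡ 3208.
15279 = 8192 + 4096 + 2048 + 512 + 256 + 128 + 32 + 8 + 4 + 2 + 1, so 14540^15279 ≡ 3208·16991·8759·15939·14553·18461·12417·25242·15848·4438·14540 ≡ 30558 (mod 30559).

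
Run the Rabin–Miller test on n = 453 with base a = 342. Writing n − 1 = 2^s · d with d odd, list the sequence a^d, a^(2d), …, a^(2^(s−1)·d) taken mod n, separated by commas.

225, 342

n − 1 = 452 = 2^2 · 113, so s = 2 and d = 113.
x_0 = 342^113 mod 453 = 225.
x_1 = 225^2 mod 453 = 342.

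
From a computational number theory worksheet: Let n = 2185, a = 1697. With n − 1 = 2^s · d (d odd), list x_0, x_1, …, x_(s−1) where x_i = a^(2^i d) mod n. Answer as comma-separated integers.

1622, 144, 1071

n − 1 = 2184 = 2^3 · 273, so s = 3 and d = 273.
x_0 = 1697^273 mod 2185 = 1622.
x_1 = 1622^2 mod 2185 = 144.
x_2 = 144^2 mod 2185 = 1071.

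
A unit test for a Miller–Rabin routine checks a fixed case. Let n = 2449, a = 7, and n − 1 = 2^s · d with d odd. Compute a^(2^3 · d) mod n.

969

n − 1 = 2448 = 2^4 · 153, so s = 4 and d = 153.
x_0 = 7^153 mod 2449 = 436.
x_1 = 436^2 mod 2449 = 1523.
x_2 = 1523^2 mod 2449 = 326.
x_3 = 326^2 mod 2449 = 969.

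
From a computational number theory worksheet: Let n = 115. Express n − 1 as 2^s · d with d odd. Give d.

Halving: 114 → 57; 57 is odd.
So 114 = 2^1 · 57.

57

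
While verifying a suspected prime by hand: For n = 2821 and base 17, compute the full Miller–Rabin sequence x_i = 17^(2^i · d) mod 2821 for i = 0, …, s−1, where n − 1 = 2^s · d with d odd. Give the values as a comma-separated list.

n − 1 = 2820 = 2^2 · 705, so s = 2 and d = 705.
x_0 = 17^705 mod 2821 = 2820.
x_1 = 2820^2 mod 2821 = 1.

2820, 1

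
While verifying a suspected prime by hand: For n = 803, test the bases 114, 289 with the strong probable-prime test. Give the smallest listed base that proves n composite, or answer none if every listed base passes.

114

n − 1 = 802 = 2^1 · 401, so s = 1 and d = 401.
Base 114: x_0 = 114^401 mod 803 = 675. x_0 ∉ {1, 802} and s = 1, so 114 is a Miller–Rabin witness and 803 is composite.
Base 289: x_0 = 289^401 mod 803 = 487. x_0 ∉ {1, 802} and s = 1, so 289 is a Miller–Rabin witness and 803 is composite.
The smallest witness among the given bases is 114.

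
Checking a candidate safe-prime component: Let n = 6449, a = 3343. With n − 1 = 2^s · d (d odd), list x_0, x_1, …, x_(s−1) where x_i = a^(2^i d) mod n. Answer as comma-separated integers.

n − 1 = 6448 = 2^4 · 403, so s = 4 and d = 403.
x_0 = 3343^403 mod 6449 = 2210.
x_1 = 2210^2 mod 6449 = 2207.
x_2 = 2207^2 mod 6449 = 1854.
x_3 = 1854^2 mod 6449 = 6448.

2210, 2207, 1854, 6448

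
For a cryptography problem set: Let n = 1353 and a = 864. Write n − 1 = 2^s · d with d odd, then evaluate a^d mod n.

618

n − 1 = 1352 = 2^3 · 169, so s = 3 and d = 169.
864^169 mod 1353 = 618.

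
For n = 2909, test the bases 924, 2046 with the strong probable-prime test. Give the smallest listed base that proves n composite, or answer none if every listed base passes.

n − 1 = 2908 = 2^2 · 727, so s = 2 and d = 727.
Base 924: x_0 = 924^727 mod 2909 = 878. x_0 is neither 1 nor 2908, so continue squaring. x_1 = 878^2 mod 2909 = 2908. x_1 ≡ −1, so 924 is not a witness.
Base 2046: x_0 = 2046^727 mod 2909 = 878. x_0 is neither 1 nor 2908, so continue squaring. x_1 = 878^2 mod 2909 = 2908. x_1 ≡ −1, so 2046 is not a witness.
No listed base is a witness for 2909.

none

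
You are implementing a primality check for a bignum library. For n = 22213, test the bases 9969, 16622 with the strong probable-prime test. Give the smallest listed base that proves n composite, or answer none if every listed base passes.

n − 1 = 22212 = 2^2 · 5553, so s = 2 and d = 5553.
Base 9969: x_0 = 9969^5553 mod 22213 = 9969. x_0 is neither 1 nor 22212, so continue squaring. x_1 = 9969^2 mod 22213 = 22212. x_1 ≡ −1, so 9969 is not a witness.
Base 16622: x_0 = 16622^5553 mod 22213 = 1. x_0 = 1, so 16622 is not a witness.
No listed base is a witness for 22213.

none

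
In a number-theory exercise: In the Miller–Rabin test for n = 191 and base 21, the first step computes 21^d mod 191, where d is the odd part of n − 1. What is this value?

n − 1 = 190 = 2^1 · 95, so s = 1 and d = 95.
21^95 mod 191 = 190.

190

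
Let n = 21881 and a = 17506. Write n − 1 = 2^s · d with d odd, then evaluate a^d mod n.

4123

n − 1 = 21880 = 2^3 · 2735, so s = 3 and d = 2735.
By repeated squaring, 17506^2735 ≡ 4123 (mod 21881).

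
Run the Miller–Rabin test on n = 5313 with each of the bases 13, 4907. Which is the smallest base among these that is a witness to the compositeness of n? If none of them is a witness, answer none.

n − 1 = 5312 = 2^6 · 83, so s = 6 and d = 83.
Base 13: x_0 = 13^83 mod 5313 = 811. x_0 is neither 1 nor 5312, so continue squaring. x_1 = 811^2 mod 5313 = 4222. x_2 = 4222^2 mod 5313 = 169. x_3 = 169^2 mod 5313 = 1996. x_4 = 1996^2 mod 5313 = 4579. x_5 = 4579^2 mod 5313 = 2143. Reached i = s−1 = 5 without hitting −1: 13 is a Miller–Rabin witness and 5313 is composite.
Base 4907: x_0 = 4907^83 mod 5313 = 749. x_0 is neither 1 nor 5312, so continue squaring. x_1 = 749^2 mod 5313 = 3136. x_2 = 3136^2 mod 5313 = 133. x_3 = 133^2 mod 5313 = 1750. x_4 = 1750^2 mod 5313 = 2212. x_5 = 2212^2 mod 5313 = 4984. Reached i = s−1 = 5 without hitting −1: 4907 is a Miller–Rabin witness and 5313 is composite.
The smallest witness among the given bases is 13.

13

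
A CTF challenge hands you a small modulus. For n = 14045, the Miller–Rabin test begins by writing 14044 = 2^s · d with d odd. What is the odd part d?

Halving: 14044 → 7022 → 3511; 3511 is odd.
So 14044 = 2^2 · 3511.

3511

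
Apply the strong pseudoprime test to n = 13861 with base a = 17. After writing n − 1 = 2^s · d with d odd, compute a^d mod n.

n − 1 = 13860 = 2^2 · 3465, so s = 2 and d = 3465.
17^3465 mod 13861 = 9472.

9472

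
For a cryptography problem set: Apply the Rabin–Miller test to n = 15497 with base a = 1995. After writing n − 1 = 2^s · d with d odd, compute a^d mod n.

n − 1 = 15496 = 2^3 · 1937, so s = 3 and d = 1937.
Repeated squaring mod 15497: 1995^1 ≡ 1995, 1995^2 ≡ 12793, 1995^4 ≡ 12529, 1995^8 ≡ 6728, 1995^16 ≡ 14744, 1995^32 ≡ 9117, 1995^64 ≡ 9278, 1995^128 ≡ 10946, 1995^256 ≡ 7609, 1995^512 ≡ 89, 1995^1024 ≡ 7921.
1937 = 1024 + 512 + 256 + 128 + 16 + 1, so 1995^1937 ≡ 7921·89·7609·10946·14744·1995 ≡ 1 (mod 15497).

1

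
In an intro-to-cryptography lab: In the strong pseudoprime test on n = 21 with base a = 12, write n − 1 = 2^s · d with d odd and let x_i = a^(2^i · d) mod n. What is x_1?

n − 1 = 20 = 2^2 · 5, so s = 2 and d = 5.
x_0 = 12^5 mod 21 = 3.
x_1 = 3^2 mod 21 = 9.

9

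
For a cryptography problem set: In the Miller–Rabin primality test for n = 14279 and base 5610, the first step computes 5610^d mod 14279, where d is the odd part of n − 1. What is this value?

5243

n − 1 = 14278 = 2^1 · 7139, so s = 1 and d = 7139.
5610^7139 mod 14279 = 5243.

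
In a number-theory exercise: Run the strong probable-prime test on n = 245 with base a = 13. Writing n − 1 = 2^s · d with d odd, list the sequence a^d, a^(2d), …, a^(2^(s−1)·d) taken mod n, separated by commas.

118, 204

n − 1 = 244 = 2^2 · 61, so s = 2 and d = 61.
x_0 = 13^61 mod 245 = 118.
x_1 = 118^2 mod 245 = 204.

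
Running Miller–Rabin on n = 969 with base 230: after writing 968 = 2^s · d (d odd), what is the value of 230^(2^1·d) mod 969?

n − 1 = 968 = 2^3 · 121, so s = 3 and d = 121.
Repeated squaring mod 969: 230^1 ≡ 230, 230^2 ≡ 574, 230^4 ≡ 16, 230^8 ≡ 256, 230^16 ≡ 613, 230^32 ≡ 766, 230^64 ≡ 511.
121 = 64 + 32 + 16 + 8 + 1, so 230^121 ≡ 511·766·613·256·230 ≡ 383 (mod 969).
x_0 = 383.
x_1 = 383^2 mod 969 = 370.

370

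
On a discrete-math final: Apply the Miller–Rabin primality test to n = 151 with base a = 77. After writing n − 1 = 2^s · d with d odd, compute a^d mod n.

150

n − 1 = 150 = 2^1 · 75, so s = 1 and d = 75.
77^75 mod 151 = 150.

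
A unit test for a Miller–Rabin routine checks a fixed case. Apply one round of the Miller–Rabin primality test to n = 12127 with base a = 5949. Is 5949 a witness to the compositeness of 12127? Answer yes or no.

n − 1 = 12126 = 2^1 · 6063, so s = 1 and d = 6063.
Repeated squaring mod 12127: 5949^1 ≡ 5949, 5949^2 ≡ 4015, 5949^4 ≡ 3442, 5949^8 ≡ 11412, 5949^16 ≡ 1891, 5949^32 ≡ 10543, 5949^64 ≡ 10894, 5949^128 ≡ 4414, 5949^256 ≡ 7434, 5949^512 ≡ 1617, 5949^1024 ≡ 7384, 5949^2048 ≡ 464, 5949^4096 ≡ 9137.
6063 = 4096 + 1024 + 512 + 256 + 128 + 32 + 8 + 4 + 2 + 1, so 5949^6063 ≡ 9137·7384·1617·7434·4414·10543·11412·3442·4015·5949 ≡ 7777 (mod 12127).
x_0 = 5949^6063 mod 12127 = 7777.
x_0 ∉ {1, 12126} and s = 1, so 5949 is a Miller–Rabin witness and 12127 is composite.

yes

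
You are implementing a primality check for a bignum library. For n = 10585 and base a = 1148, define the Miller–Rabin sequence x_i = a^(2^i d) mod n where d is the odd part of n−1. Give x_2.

291

n − 1 = 10584 = 2^3 · 1323, so s = 3 and d = 1323.
x_0 = 1148^1323 mod 10585 = 9147.
x_1 = 9147^2 mod 10585 = 3769.
x_2 = 3769^2 mod 10585 = 291.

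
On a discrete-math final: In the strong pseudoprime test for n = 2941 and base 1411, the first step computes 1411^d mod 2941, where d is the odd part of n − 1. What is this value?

n − 1 = 2940 = 2^2 · 735, so s = 2 and d = 735.
1411^735 mod 2941 = 357.

357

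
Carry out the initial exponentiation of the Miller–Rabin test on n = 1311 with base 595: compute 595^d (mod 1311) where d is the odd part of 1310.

n − 1 = 1310 = 2^1 · 655, so s = 1 and d = 655.
595^655 mod 1311 = 1111.

1111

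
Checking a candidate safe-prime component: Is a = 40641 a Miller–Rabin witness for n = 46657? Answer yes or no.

yes

n − 1 = 46656 = 2^6 · 729, so s = 6 and d = 729.
x_0 = 40641^729 mod 46657 = 15978.
x_0 is neither 1 nor 46656, so continue squaring.
x_1 = 15978^2 mod 46657 = 36037.
x_2 = 36037^2 mod 46657 = 14431.
x_3 = 14431^2 mod 46657 = 23570.
x_4 = 23570^2 mod 46657 = 1.
x_4 = 1 but x_3 ≠ ±1, a nontrivial square root of 1 — 40641 is a witness and 46657 is composite.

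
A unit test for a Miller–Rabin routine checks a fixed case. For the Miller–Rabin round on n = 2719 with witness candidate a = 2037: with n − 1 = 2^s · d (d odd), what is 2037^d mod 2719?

n − 1 = 2718 = 2^1 · 1359, so s = 1 and d = 1359.
By repeated squaring, 2037^1359 ≡ 2718 (mod 2719).

2718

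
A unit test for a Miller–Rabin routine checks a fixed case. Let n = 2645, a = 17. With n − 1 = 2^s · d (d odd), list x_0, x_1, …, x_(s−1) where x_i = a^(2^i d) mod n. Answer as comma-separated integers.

1397, 2244

n − 1 = 2644 = 2^2 · 661, so s = 2 and d = 661.
x_0 = 17^661 mod 2645 = 1397.
x_1 = 1397^2 mod 2645 = 2244.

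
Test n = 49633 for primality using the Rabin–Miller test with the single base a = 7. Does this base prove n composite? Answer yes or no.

no

n − 1 = 49632 = 2^5 · 1551, so s = 5 and d = 1551.
By repeated squaring, 7^1551 ≡ 10929 (mod 49633).
x_0 = 7^1551 mod 49633 = 10929.
x_0 is neither 1 nor 49632, so continue squaring.
x_1 = 10929^2 mod 49633 = 26043.
x_2 = 26043^2 mod 49633 = 2904.
x_3 = 2904^2 mod 49633 = 45239.
x_4 = 45239^2 mod 49633 = 49632.
x_4 ≡ −1, so 7 is not a witness.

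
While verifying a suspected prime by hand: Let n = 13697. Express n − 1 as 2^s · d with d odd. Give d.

Halving: 13696 → 6848 → 3424 → 1712 → 856 → 428 → 214 → 107; 107 is odd.
So 13696 = 2^7 · 107.

107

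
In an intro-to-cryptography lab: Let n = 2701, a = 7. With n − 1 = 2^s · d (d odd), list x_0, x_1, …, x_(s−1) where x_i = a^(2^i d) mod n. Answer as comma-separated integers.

1000, 630

n − 1 = 2700 = 2^2 · 675, so s = 2 and d = 675.
x_0 = 7^675 mod 2701 = 1000.
x_1 = 1000^2 mod 2701 = 630.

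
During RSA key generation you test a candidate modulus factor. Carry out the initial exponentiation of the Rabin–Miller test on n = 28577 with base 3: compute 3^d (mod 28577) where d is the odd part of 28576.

n − 1 = 28576 = 2^5 · 893, so s = 5 and d = 893.
3^893 mod 28577 = 12830.

12830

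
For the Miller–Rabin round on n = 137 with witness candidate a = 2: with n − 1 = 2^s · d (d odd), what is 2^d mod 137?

n − 1 = 136 = 2^3 · 17, so s = 3 and d = 17.
2^17 mod 137 = 100.

100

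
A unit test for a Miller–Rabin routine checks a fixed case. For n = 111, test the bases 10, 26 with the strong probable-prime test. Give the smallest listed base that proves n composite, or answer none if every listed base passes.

n − 1 = 110 = 2^1 · 55, so s = 1 and d = 55.
Base 10: x_0 = 10^55 mod 111 = 10. x_0 ∉ {1, 110} and s = 1, so 10 is a Miller–Rabin witness and 111 is composite.
Base 26: x_0 = 26^55 mod 111 = 26. x_0 ∉ {1, 110} and s = 1, so 26 is a Miller–Rabin witness and 111 is composite.
The smallest witness among the given bases is 10.

10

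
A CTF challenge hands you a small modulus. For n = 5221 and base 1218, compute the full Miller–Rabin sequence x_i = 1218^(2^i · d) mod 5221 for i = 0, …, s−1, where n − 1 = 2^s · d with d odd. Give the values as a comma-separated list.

2138, 2669

n − 1 = 5220 = 2^2 · 1305, so s = 2 and d = 1305.
x_0 = 1218^1305 mod 5221 = 2138.
x_1 = 2138^2 mod 5221 = 2669.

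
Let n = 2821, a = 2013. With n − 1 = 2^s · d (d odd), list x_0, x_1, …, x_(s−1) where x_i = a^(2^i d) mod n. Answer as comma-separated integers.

1828, 1520

n − 1 = 2820 = 2^2 · 705, so s = 2 and d = 705.
x_0 = 2013^705 mod 2821 = 1828.
x_1 = 1828^2 mod 2821 = 1520.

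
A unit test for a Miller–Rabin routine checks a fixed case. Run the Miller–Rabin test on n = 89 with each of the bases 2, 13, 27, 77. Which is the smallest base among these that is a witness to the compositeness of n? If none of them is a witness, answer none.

none

n − 1 = 88 = 2^3 · 11, so s = 3 and d = 11.
Base 2: x_0 = 2^11 mod 89 = 1. x_0 = 1, so 2 is not a witness.
Base 13: x_0 = 13^11 mod 89 = 77. x_0 is neither 1 nor 88, so continue squaring. x_1 = 77^2 mod 89 = 55. x_2 = 55^2 mod 89 = 88. x_2 ≡ −1, so 13 is not a witness.
Base 27: x_0 = 27^11 mod 89 = 12. x_0 is neither 1 nor 88, so continue squaring. x_1 = 12^2 mod 89 = 55. x_2 = 55^2 mod 89 = 88. x_2 ≡ −1, so 27 is not a witness.
Base 77: x_0 = 77^11 mod 89 = 52. x_0 is neither 1 nor 88, so continue squaring. x_1 = 52^2 mod 89 = 34. x_2 = 34^2 mod 89 = 88. x_2 ≡ −1, so 77 is not a witness.
No listed base is a witness for 89.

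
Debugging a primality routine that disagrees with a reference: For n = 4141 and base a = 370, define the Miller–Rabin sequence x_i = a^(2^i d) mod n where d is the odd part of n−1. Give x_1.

n − 1 = 4140 = 2^2 · 1035, so s = 2 and d = 1035.
x_0 = 370^1035 mod 4141 = 3978.
x_1 = 3978^2 mod 4141 = 1723.

1723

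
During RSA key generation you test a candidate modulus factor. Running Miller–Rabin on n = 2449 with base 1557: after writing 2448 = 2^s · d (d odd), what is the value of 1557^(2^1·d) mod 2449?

n − 1 = 2448 = 2^4 · 153, so s = 4 and d = 153.
x_0 = 1557^153 mod 2449 = 157.
x_1 = 157^2 mod 2449 = 159.

159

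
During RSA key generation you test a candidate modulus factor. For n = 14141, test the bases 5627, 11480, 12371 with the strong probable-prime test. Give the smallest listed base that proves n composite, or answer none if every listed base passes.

n − 1 = 14140 = 2^2 · 3535, so s = 2 and d = 3535.
Base 5627: x_0 = 5627^3535 mod 14141 = 12583. x_0 is neither 1 nor 14140, so continue squaring. x_1 = 12583^2 mod 14141 = 9253. Reached i = s−1 = 1 without hitting −1: 5627 is a Miller–Rabin witness and 14141 is composite.
Base 11480: x_0 = 11480^3535 mod 14141 = 2807. x_0 is neither 1 nor 14140, so continue squaring. x_1 = 2807^2 mod 14141 = 2712. Reached i = s−1 = 1 without hitting −1: 11480 is a Miller–Rabin witness and 14141 is composite.
Base 12371: x_0 = 12371^3535 mod 14141 = 8197. x_0 is neither 1 nor 14140, so continue squaring. x_1 = 8197^2 mod 14141 = 6918. Reached i = s−1 = 1 without hitting −1: 12371 is a Miller–Rabin witness and 14141 is composite.
The smallest witness among the given bases is 5627.

5627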